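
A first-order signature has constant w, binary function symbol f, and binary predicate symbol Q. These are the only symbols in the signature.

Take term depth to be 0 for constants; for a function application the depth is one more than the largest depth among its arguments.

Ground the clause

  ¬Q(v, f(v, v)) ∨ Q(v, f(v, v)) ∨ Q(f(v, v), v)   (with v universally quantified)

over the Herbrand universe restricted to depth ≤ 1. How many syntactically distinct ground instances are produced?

Ground terms of depth ≤ 1:
  If N_k denotes the number of depth-≤k ground terms, the 1 constant gives N_0 = 1, and each function symbol of arity r contributes N_{k-1}^r new terms at level k: N_k = 1 + N_{k-1}^2.
  N_0 = 1
  N_1 = 1 + 1^2 = 2
  Explicitly: w, f(w, w).
So there are 2 ground terms available for substitution.
The body mentions the single quantified variable v; since ground terms form a free algebra, no two substitutions collapse to the same formula.
Number of ground instances = 2.

2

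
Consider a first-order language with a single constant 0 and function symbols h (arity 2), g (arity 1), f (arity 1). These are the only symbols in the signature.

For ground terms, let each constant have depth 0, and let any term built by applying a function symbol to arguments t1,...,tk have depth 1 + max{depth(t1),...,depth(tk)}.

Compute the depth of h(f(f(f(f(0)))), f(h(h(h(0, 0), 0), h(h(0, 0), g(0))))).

depth(f(0)) = 1 + depth(0) = 1 + 0 = 1
depth(f(f(0))) = 1 + depth(f(0)) = 1 + 1 = 2
depth(f(f(f(0)))) = 1 + depth(f(f(0))) = 1 + 2 = 3
depth(f(f(f(f(0))))) = 1 + depth(f(f(f(0)))) = 1 + 3 = 4
depth(h(0, 0)) = 1 + max(0, 0) = 1
depth(h(h(0, 0), 0)) = 1 + max(1, 0) = 2
depth(g(0)) = 1 + depth(0) = 1 + 0 = 1
depth(h(h(0, 0), g(0))) = 1 + max(1, 1) = 2
depth(h(h(h(0, 0), 0), h(h(0, 0), g(0)))) = 1 + max(2, 2) = 3
depth(f(h(h(h(0, 0), 0), h(h(0, 0), g(0))))) = 1 + depth(h(h(h(0, 0), 0), h(h(0, 0), g(0)))) = 1 + 3 = 4
depth(h(f(f(f(f(0)))), f(h(h(h(0, 0), 0), h(h(0, 0), g(0)))))) = 1 + max(4, 4) = 5

5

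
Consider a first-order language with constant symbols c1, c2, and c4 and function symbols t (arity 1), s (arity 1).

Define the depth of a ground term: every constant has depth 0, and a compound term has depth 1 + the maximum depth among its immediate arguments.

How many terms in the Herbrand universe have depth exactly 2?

Write N_k for the number of ground terms of depth ≤ k. A term of depth ≤ k is either a constant or a function symbol applied to arguments of depth ≤ k−1, so N_k = 3 + N_{k-1} + N_{k-1}.
N_0 = 3
N_1 = 3 + 3 + 3 = 9
N_2 = 3 + 9 + 9 = 21
Terms of depth exactly 2: N_2 − N_1 = 21 − 9 = 12.

12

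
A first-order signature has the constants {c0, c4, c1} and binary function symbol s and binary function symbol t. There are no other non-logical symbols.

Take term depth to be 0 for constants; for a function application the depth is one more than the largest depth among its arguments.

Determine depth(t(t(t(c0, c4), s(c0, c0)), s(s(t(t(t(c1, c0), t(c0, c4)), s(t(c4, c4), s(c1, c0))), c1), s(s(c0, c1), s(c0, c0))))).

6

depth(t(c0, c4)) = 1 + max(0, 0) = 1
depth(s(c0, c0)) = 1 + max(0, 0) = 1
depth(t(t(c0, c4), s(c0, c0))) = 1 + max(1, 1) = 2
depth(t(c1, c0)) = 1 + max(0, 0) = 1
depth(t(t(c1, c0), t(c0, c4))) = 1 + max(1, 1) = 2
depth(t(c4, c4)) = 1 + max(0, 0) = 1
depth(s(c1, c0)) = 1 + max(0, 0) = 1
depth(s(t(c4, c4), s(c1, c0))) = 1 + max(1, 1) = 2
depth(t(t(t(c1, c0), t(c0, c4)), s(t(c4, c4), s(c1, c0)))) = 1 + max(2, 2) = 3
depth(s(t(t(t(c1, c0), t(c0, c4)), s(t(c4, c4), s(c1, c0))), c1)) = 1 + max(3, 0) = 4
depth(s(c0, c1)) = 1 + max(0, 0) = 1
depth(s(s(c0, c1), s(c0, c0))) = 1 + max(1, 1) = 2
depth(s(s(t(t(t(c1, c0), t(c0, c4)), s(t(c4, c4), s(c1, c0))), c1), s(s(c0, c1), s(c0, c0)))) = 1 + max(4, 2) = 5
depth(t(t(t(c0, c4), s(c0, c0)), s(s(t(t(t(c1, c0), t(c0, c4)), s(t(c4, c4), s(c1, c0))), c1), s(s(c0, c1), s(c0, c0))))) = 1 + max(2, 5) = 6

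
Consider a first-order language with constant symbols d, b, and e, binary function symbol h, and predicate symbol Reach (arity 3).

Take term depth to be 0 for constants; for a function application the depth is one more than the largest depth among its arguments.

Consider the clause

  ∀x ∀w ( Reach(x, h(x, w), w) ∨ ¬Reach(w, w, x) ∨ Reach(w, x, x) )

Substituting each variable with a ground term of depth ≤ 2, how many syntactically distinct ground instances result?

Ground terms of depth ≤ 2:
  Let N_k count ground terms of depth at most k. Each non-constant term of depth ≤ k is some function symbol applied to depth-≤(k−1) arguments, giving N_k = 3 + N_{k-1}^2.
  N_0 = 3
  N_1 = 3 + 3^2 = 12
  N_2 = 3 + 12^2 = 147
So there are 147 ground terms available for substitution.
The clause has 2 distinct variables (x, w), each appearing in the body. In the free term algebra distinct substitutions yield syntactically distinct ground instances.
Number of ground instances = 147^2 = 21609.

21609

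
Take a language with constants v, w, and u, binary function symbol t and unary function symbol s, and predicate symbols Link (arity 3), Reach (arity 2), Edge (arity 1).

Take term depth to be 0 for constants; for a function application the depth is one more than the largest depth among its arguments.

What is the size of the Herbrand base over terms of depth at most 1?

3615

First count ground terms of depth ≤ 1.
Write N_k for the number of ground terms of depth ≤ k. A term of depth ≤ k is either a constant or a function symbol applied to arguments of depth ≤ k−1, so N_k = 3 + N_{k-1}^2 + N_{k-1}.
N_0 = 3
N_1 = 3 + 3^2 + 3 = 15
So |H| = 15.
Each predicate of arity r yields |H|^r ground atoms (one per choice of an r-tuple from H):
  Link: 15^3 = 3375;  Reach: 15^2 = 225;  Edge: 15
Total ground atoms: 3375 + 225 + 15 = 3615.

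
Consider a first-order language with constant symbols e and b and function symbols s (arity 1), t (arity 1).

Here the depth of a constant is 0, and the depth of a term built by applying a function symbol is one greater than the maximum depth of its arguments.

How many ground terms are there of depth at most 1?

6

Write N_k for the number of ground terms of depth ≤ k. A term of depth ≤ k is either a constant or a function symbol applied to arguments of depth ≤ k−1, so N_k = 2 + N_{k-1} + N_{k-1}.
N_0 = 2
N_1 = 2 + 2 + 2 = 6
Explicitly: e, b, s(e), s(b), t(e), t(b).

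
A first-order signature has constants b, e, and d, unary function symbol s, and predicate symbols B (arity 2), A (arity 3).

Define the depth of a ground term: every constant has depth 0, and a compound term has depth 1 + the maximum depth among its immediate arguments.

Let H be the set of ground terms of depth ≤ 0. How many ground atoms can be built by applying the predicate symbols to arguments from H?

First count ground terms of depth ≤ 0.
Let N_k = |{terms of depth ≤ k}|. Then N_0 = 3 and N_k = 3 + N_{k-1} for k ≥ 1 (one summand per function symbol, arity giving the exponent).
N_0 = 3
So |H| = 3.
For each predicate symbol, the number of ground atoms is |H| raised to its arity; summing:
  B: 3^2 = 9;  A: 3^3 = 27
Total ground atoms: 9 + 27 = 36.

36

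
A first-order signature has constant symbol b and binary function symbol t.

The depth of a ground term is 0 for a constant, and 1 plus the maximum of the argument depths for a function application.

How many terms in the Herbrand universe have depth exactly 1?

Count level by level. With function symbols t/2, the terms of depth ≤ k are the 1 constant together with each function applied to depth-≤(k−1) tuples, so N_k = 1 + N_{k-1}^2.
N_0 = 1
N_1 = 1 + 1^2 = 2
Terms of depth exactly 1: N_1 − N_0 = 2 − 1 = 1.

1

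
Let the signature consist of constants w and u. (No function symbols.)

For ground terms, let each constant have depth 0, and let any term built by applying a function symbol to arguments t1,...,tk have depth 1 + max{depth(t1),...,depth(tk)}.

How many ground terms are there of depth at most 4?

2

With no function symbols every ground term is a constant, so there are exactly 2 ground terms at every depth bound.
N_0 = 2
N_1 = 2
N_2 = 2
N_3 = 2
N_4 = 2
Explicitly: w, u.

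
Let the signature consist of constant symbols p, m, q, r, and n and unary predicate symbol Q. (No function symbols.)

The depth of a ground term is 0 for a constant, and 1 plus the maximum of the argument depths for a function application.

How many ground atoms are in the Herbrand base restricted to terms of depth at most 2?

First count ground terms of depth ≤ 2.
With no function symbols every ground term is a constant, so there are exactly 5 ground terms at every depth bound.
N_0 = 5
N_1 = 5
N_2 = 5
So |H| = 5.
Ground atoms are formed by filling each argument slot of a predicate with a term from H, so an r-ary predicate gives |H|^r atoms:
  Q: 5
Total ground atoms: 5.

5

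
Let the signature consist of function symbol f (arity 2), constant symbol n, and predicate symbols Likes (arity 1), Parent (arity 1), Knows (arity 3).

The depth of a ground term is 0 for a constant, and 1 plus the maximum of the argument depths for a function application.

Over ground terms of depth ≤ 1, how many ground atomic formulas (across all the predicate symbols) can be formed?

First count ground terms of depth ≤ 1.
Write N_k for the number of ground terms of depth ≤ k. A term of depth ≤ k is either a constant or a function symbol applied to arguments of depth ≤ k−1, so N_k = 1 + N_{k-1}^2.
N_0 = 1
N_1 = 1 + 1^2 = 2
Explicitly: n, f(n, n).
So |H| = 2.
For each predicate symbol, the number of ground atoms is |H| raised to its arity; summing:
  Likes: 2;  Parent: 2;  Knows: 2^3 = 8
Total ground atoms: 2 + 2 + 8 = 12.

12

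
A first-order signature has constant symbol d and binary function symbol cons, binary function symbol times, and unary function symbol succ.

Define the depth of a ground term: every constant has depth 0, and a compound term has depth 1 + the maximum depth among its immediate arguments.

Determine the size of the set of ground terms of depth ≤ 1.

4

Write N_k for the number of ground terms of depth ≤ k. A term of depth ≤ k is either a constant or a function symbol applied to arguments of depth ≤ k−1, so N_k = 1 + N_{k-1}^2 + N_{k-1}^2 + N_{k-1}.
N_0 = 1
N_1 = 1 + 1^2 + 1^2 + 1 = 4
Explicitly: d, cons(d, d), times(d, d), succ(d).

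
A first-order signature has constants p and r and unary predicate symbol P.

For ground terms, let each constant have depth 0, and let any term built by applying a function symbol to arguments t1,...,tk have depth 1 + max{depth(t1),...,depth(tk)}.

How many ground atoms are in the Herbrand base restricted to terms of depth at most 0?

2

First count ground terms of depth ≤ 0.
With no function symbols every ground term is a constant, so there are exactly 2 ground terms at every depth bound.
N_0 = 2
Explicitly: p, r.
So |H| = 2.
Ground atoms are formed by filling each argument slot of a predicate with a term from H, so an r-ary predicate gives |H|^r atoms:
  P: 2
Total ground atoms: 2.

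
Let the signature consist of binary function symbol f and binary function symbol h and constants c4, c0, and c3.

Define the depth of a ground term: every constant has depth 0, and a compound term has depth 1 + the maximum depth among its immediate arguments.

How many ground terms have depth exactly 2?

Let N_k = |{terms of depth ≤ k}|. Then N_0 = 3 and N_k = 3 + N_{k-1}^2 + N_{k-1}^2 for k ≥ 1 (one summand per function symbol, arity giving the exponent).
N_0 = 3
N_1 = 3 + 3^2 + 3^2 = 21
N_2 = 3 + 21^2 + 21^2 = 885
Terms of depth exactly 2: N_2 − N_1 = 885 − 21 = 864.

864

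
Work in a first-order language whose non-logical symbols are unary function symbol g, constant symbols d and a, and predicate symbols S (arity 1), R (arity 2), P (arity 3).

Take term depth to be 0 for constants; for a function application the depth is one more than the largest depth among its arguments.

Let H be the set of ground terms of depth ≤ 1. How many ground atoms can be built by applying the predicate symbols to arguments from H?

84

First count ground terms of depth ≤ 1.
If N_k denotes the number of depth-≤k ground terms, the 2 constants give N_0 = 2, and each function symbol of arity r contributes N_{k-1}^r new terms at level k: N_k = 2 + N_{k-1}.
N_0 = 2
N_1 = 2 + 2 = 4
Explicitly: d, a, g(d), g(a).
So |H| = 4.
For each predicate symbol, the number of ground atoms is |H| raised to its arity; summing:
  S: 4;  R: 4^2 = 16;  P: 4^3 = 64
Total ground atoms: 4 + 16 + 64 = 84.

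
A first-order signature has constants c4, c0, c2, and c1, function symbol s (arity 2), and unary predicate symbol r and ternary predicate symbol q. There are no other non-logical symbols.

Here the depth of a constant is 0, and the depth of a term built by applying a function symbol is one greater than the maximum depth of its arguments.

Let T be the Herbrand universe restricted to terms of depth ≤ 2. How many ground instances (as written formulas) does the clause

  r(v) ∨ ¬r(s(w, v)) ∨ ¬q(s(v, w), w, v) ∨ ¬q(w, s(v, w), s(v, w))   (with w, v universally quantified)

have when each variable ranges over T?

163216

Ground terms of depth ≤ 2:
  Count level by level. With function symbols s/2, the terms of depth ≤ k are the 4 constants together with each function applied to depth-≤(k−1) tuples, so N_k = 4 + N_{k-1}^2.
  N_0 = 4
  N_1 = 4 + 4^2 = 20
  N_2 = 4 + 20^2 = 404
So there are 404 ground terms available for substitution.
The clause has 2 distinct variables (w, v), each appearing in the body. In the free term algebra distinct substitutions yield syntactically distinct ground instances.
Number of ground instances = 404^2 = 163216.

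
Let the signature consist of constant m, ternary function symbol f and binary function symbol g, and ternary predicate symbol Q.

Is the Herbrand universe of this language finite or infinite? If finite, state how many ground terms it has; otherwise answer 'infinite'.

infinite

The signature has at least one function symbol (f, arity 3) and at least one constant (m).
Iterating f gives infinitely many distinct ground terms: m, f(m, m, m), f(f(m, m, m), f(m, m, m), f(m, m, m)), ...
So the Herbrand universe is infinite.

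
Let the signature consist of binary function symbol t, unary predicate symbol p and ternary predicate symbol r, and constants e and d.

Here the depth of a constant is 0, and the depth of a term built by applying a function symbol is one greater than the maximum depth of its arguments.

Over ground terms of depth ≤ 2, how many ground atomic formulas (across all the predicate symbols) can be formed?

54910

First count ground terms of depth ≤ 2.
Let N_k count ground terms of depth at most k. Each non-constant term of depth ≤ k is some function symbol applied to depth-≤(k−1) arguments, giving N_k = 2 + N_{k-1}^2.
N_0 = 2
N_1 = 2 + 2^2 = 6
N_2 = 2 + 6^2 = 38
So |H| = 38.
A ground atom is a predicate applied to a tuple of terms from H, so the count is the sum over predicates of |H|^arity:
  p: 38;  r: 38^3 = 54872
Total ground atoms: 38 + 54872 = 54910.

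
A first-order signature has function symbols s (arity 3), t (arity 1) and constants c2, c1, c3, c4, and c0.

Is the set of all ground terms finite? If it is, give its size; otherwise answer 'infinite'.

infinite

The signature has at least one function symbol (s, arity 3) and at least one constant (c2).
Iterating s gives infinitely many distinct ground terms: c2, s(c2, c2, c2), s(s(c2, c2, c2), s(c2, c2, c2), s(c2, c2, c2)), ...
So the Herbrand universe is infinite.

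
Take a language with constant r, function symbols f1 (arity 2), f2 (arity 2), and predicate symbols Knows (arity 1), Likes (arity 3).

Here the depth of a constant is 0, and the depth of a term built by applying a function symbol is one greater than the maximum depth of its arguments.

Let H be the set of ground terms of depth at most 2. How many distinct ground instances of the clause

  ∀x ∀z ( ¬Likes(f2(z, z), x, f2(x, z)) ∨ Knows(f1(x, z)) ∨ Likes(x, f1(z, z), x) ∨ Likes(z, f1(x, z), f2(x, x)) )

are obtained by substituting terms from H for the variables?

361

Ground terms of depth ≤ 2:
  Let N_k = |{terms of depth ≤ k}|. Then N_0 = 1 and N_k = 1 + N_{k-1}^2 + N_{k-1}^2 for k ≥ 1 (one summand per function symbol, arity giving the exponent).
  N_0 = 1
  N_1 = 1 + 1^2 + 1^2 = 3
  N_2 = 1 + 3^2 + 3^2 = 19
So there are 19 ground terms available for substitution.
Each of x, z ranges independently over the available ground terms, and distinct assignments produce distinct instances.
Number of ground instances = 19^2 = 361.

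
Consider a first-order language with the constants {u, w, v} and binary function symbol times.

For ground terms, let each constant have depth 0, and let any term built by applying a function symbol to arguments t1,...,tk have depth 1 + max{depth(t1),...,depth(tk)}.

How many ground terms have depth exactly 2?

135

Write N_k for the number of ground terms of depth ≤ k. A term of depth ≤ k is either a constant or a function symbol applied to arguments of depth ≤ k−1, so N_k = 3 + N_{k-1}^2.
N_0 = 3
N_1 = 3 + 3^2 = 12
N_2 = 3 + 12^2 = 147
Terms of depth exactly 2: N_2 − N_1 = 147 − 12 = 135.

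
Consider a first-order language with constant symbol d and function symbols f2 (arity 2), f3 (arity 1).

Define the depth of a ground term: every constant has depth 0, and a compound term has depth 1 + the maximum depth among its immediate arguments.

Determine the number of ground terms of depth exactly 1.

2

Write N_k for the number of ground terms of depth ≤ k. A term of depth ≤ k is either a constant or a function symbol applied to arguments of depth ≤ k−1, so N_k = 1 + N_{k-1}^2 + N_{k-1}.
N_0 = 1
N_1 = 1 + 1^2 + 1 = 3
Terms of depth exactly 1: N_1 − N_0 = 3 − 1 = 2.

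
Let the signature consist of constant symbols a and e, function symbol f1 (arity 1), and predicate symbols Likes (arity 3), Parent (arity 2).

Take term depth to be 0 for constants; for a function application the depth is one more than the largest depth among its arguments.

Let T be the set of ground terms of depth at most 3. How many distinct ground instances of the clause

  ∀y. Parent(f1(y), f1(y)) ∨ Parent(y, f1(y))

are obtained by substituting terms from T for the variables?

Ground terms of depth ≤ 3:
  Let N_k = |{terms of depth ≤ k}|. Then N_0 = 2 and N_k = 2 + N_{k-1} for k ≥ 1 (one summand per function symbol, arity giving the exponent).
  N_0 = 2
  N_1 = 2 + 2 = 4
  N_2 = 2 + 4 = 6
  N_3 = 2 + 6 = 8
  Explicitly: a, e, f1(a), f1(e), f1(f1(a)), f1(f1(e)), f1(f1(f1(a))), f1(f1(f1(e))).
So there are 8 ground terms available for substitution.
The variable y ranges independently over the available ground terms, and distinct assignments produce distinct instances.
Number of ground instances = 8.

8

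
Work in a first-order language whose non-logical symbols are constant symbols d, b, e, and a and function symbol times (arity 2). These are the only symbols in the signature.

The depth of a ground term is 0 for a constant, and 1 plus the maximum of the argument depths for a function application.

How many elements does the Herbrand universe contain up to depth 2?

404

Let N_k = |{terms of depth ≤ k}|. Then N_0 = 4 and N_k = 4 + N_{k-1}^2 for k ≥ 1 (one summand per function symbol, arity giving the exponent).
N_0 = 4
N_1 = 4 + 4^2 = 20
N_2 = 4 + 20^2 = 404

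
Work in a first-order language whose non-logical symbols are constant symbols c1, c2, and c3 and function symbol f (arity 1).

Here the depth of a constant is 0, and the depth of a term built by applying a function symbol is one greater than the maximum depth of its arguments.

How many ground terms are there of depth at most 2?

Write N_k for the number of ground terms of depth ≤ k. A term of depth ≤ k is either a constant or a function symbol applied to arguments of depth ≤ k−1, so N_k = 3 + N_{k-1}.
N_0 = 3
N_1 = 3 + 3 = 6
N_2 = 3 + 6 = 9

9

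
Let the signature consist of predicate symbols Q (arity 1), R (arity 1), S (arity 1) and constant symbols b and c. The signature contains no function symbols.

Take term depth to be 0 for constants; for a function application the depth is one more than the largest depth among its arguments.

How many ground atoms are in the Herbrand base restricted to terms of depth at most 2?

First count ground terms of depth ≤ 2.
With no function symbols every ground term is a constant, so there are exactly 2 ground terms at every depth bound.
N_0 = 2
N_1 = 2
N_2 = 2
Explicitly: b, c.
So |H| = 2.
Each predicate of arity r yields |H|^r ground atoms (one per choice of an r-tuple from H):
  Q: 2;  R: 2;  S: 2
Total ground atoms: 2 + 2 + 2 = 6.

6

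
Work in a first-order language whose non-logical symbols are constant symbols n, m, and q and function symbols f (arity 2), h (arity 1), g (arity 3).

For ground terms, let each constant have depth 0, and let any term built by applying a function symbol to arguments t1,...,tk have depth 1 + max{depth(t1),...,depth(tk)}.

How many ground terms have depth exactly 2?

75855

Let N_k = |{terms of depth ≤ k}|. Then N_0 = 3 and N_k = 3 + N_{k-1}^2 + N_{k-1} + N_{k-1}^3 for k ≥ 1 (one summand per function symbol, arity giving the exponent).
N_0 = 3
N_1 = 3 + 3^2 + 3 + 3^3 = 42
N_2 = 3 + 42^2 + 42 + 42^3 = 75897
Terms of depth exactly 2: N_2 − N_1 = 75897 − 42 = 75855.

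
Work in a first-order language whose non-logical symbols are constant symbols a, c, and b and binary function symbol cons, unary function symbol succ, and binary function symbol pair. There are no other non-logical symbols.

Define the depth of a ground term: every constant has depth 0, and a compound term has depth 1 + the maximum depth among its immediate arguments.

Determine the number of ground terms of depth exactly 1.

If N_k denotes the number of depth-≤k ground terms, the 3 constants give N_0 = 3, and each function symbol of arity r contributes N_{k-1}^r new terms at level k: N_k = 3 + N_{k-1}^2 + N_{k-1} + N_{k-1}^2.
N_0 = 3
N_1 = 3 + 3^2 + 3 + 3^2 = 24
Terms of depth exactly 1: N_1 − N_0 = 24 − 3 = 21.

21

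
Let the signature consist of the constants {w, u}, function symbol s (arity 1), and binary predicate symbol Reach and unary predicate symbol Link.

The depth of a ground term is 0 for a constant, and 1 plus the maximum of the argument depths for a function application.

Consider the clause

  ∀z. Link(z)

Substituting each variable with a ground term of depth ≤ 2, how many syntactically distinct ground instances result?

Ground terms of depth ≤ 2:
  Let N_k = |{terms of depth ≤ k}|. Then N_0 = 2 and N_k = 2 + N_{k-1} for k ≥ 1 (one summand per function symbol, arity giving the exponent).
  N_0 = 2
  N_1 = 2 + 2 = 4
  N_2 = 2 + 4 = 6
  Explicitly: w, u, s(w), s(u), s(s(w)), s(s(u)).
So there are 6 ground terms available for substitution.
The clause has 1 distinct variable (z), which appears in the body. In the free term algebra distinct substitutions yield syntactically distinct ground instances.
Number of ground instances = 6.

6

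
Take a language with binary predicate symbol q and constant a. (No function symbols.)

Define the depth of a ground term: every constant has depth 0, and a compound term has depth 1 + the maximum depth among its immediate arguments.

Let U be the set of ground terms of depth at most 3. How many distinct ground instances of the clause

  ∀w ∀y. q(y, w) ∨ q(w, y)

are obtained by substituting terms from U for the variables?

Ground terms of depth ≤ 3:
  With no function symbols every ground term is a constant, so there is exactly 1 ground term at every depth bound.
  N_0 = 1
  N_1 = 1
  N_2 = 1
  N_3 = 1
  Explicitly: a.
So there is exactly 1 ground term available for substitution.
The body mentions every one of the 2 quantified variables; since ground terms form a free algebra, no two substitutions collapse to the same formula.
Number of ground instances = 1^2 = 1.

1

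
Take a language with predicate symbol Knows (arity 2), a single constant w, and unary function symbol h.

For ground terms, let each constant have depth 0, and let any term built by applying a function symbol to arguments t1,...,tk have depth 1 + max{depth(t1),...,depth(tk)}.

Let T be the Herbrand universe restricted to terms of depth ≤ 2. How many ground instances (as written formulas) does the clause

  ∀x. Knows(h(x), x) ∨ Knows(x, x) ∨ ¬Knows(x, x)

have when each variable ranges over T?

3

Ground terms of depth ≤ 2:
  Write N_k for the number of ground terms of depth ≤ k. A term of depth ≤ k is either a constant or a function symbol applied to arguments of depth ≤ k−1, so N_k = 1 + N_{k-1}.
  N_0 = 1
  N_1 = 1 + 1 = 2
  N_2 = 1 + 2 = 3
So there are 3 ground terms available for substitution.
The clause has 1 distinct variable (x), which appears in the body. In the free term algebra distinct substitutions yield syntactically distinct ground instances.
Number of ground instances = 3.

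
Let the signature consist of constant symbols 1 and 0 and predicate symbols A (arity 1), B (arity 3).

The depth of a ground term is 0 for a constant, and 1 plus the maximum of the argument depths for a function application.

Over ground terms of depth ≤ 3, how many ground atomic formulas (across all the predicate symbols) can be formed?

First count ground terms of depth ≤ 3.
With no function symbols every ground term is a constant, so there are exactly 2 ground terms at every depth bound.
N_0 = 2
N_1 = 2
N_2 = 2
N_3 = 2
So |H| = 2.
Each predicate of arity r yields |H|^r ground atoms (one per choice of an r-tuple from H):
  A: 2;  B: 2^3 = 8
Total ground atoms: 2 + 8 = 10.

10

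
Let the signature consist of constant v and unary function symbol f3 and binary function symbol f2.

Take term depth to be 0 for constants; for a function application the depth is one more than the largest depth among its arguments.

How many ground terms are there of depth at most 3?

Let N_k = |{terms of depth ≤ k}|. Then N_0 = 1 and N_k = 1 + N_{k-1} + N_{k-1}^2 for k ≥ 1 (one summand per function symbol, arity giving the exponent).
N_0 = 1
N_1 = 1 + 1 + 1^2 = 3
N_2 = 1 + 3 + 3^2 = 13
N_3 = 1 + 13 + 13^2 = 183

183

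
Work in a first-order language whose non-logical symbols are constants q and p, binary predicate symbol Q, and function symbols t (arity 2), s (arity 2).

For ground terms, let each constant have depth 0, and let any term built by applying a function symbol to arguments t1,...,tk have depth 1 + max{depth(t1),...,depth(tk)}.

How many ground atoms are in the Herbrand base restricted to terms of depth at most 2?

First count ground terms of depth ≤ 2.
Let N_k count ground terms of depth at most k. Each non-constant term of depth ≤ k is some function symbol applied to depth-≤(k−1) arguments, giving N_k = 2 + N_{k-1}^2 + N_{k-1}^2.
N_0 = 2
N_1 = 2 + 2^2 + 2^2 = 10
N_2 = 2 + 10^2 + 10^2 = 202
So |H| = 202.
A ground atom is a predicate applied to a tuple of terms from H, so the count is the sum over predicates of |H|^arity:
  Q: 202^2 = 40804
Total ground atoms: 40804.

40804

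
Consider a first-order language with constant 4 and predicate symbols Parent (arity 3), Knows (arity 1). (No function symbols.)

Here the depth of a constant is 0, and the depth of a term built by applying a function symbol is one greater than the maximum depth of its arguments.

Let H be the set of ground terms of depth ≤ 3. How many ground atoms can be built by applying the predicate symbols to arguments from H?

First count ground terms of depth ≤ 3.
With no function symbols every ground term is a constant, so there is exactly 1 ground term at every depth bound.
N_0 = 1
N_1 = 1
N_2 = 1
N_3 = 1
Explicitly: 4.
So |H| = 1.
A ground atom is a predicate applied to a tuple of terms from H, so the count is the sum over predicates of |H|^arity:
  Parent: 1^3 = 1;  Knows: 1
Total ground atoms: 1 + 1 = 2.

2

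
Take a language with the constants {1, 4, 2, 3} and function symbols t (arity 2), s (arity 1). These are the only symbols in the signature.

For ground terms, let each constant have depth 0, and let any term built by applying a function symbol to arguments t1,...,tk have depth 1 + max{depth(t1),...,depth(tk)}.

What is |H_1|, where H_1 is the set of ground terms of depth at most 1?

Count level by level. With function symbols t/2, s/1, the terms of depth ≤ k are the 4 constants together with each function applied to depth-≤(k−1) tuples, so N_k = 4 + N_{k-1}^2 + N_{k-1}.
N_0 = 4
N_1 = 4 + 4^2 + 4 = 24

24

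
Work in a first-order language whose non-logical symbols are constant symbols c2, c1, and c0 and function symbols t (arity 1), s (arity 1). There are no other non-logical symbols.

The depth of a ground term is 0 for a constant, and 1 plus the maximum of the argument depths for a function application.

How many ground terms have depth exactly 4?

Let N_k count ground terms of depth at most k. Each non-constant term of depth ≤ k is some function symbol applied to depth-≤(k−1) arguments, giving N_k = 3 + N_{k-1} + N_{k-1}.
N_0 = 3
N_1 = 3 + 3 + 3 = 9
N_2 = 3 + 9 + 9 = 21
N_3 = 3 + 21 + 21 = 45
N_4 = 3 + 45 + 45 = 93
Terms of depth exactly 4: N_4 − N_3 = 93 − 45 = 48.

48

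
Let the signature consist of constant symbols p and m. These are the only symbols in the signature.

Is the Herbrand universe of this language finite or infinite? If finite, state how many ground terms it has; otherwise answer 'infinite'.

2

There are no function symbols, so every ground term is one of the 2 constants.
The Herbrand universe is {p, m}, which is finite with 2 elements.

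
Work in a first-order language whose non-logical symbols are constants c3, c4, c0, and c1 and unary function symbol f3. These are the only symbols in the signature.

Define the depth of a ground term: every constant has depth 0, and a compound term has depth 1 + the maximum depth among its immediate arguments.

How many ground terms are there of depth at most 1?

8

Write N_k for the number of ground terms of depth ≤ k. A term of depth ≤ k is either a constant or a function symbol applied to arguments of depth ≤ k−1, so N_k = 4 + N_{k-1}.
N_0 = 4
N_1 = 4 + 4 = 8
Explicitly: c3, c4, c0, c1, f3(c3), f3(c4), f3(c0), f3(c1).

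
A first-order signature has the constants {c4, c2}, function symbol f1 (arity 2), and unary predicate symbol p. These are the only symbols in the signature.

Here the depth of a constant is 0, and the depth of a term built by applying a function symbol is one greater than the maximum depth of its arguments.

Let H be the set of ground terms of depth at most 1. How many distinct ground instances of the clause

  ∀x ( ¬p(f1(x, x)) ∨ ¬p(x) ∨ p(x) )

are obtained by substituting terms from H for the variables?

6

Ground terms of depth ≤ 1:
  Let N_k count ground terms of depth at most k. Each non-constant term of depth ≤ k is some function symbol applied to depth-≤(k−1) arguments, giving N_k = 2 + N_{k-1}^2.
  N_0 = 2
  N_1 = 2 + 2^2 = 6
  Explicitly: c4, c2, f1(c4, c4), f1(c4, c2), f1(c2, c4), f1(c2, c2).
So there are 6 ground terms available for substitution.
The body mentions the single quantified variable x; since ground terms form a free algebra, no two substitutions collapse to the same formula.
Number of ground instances = 6.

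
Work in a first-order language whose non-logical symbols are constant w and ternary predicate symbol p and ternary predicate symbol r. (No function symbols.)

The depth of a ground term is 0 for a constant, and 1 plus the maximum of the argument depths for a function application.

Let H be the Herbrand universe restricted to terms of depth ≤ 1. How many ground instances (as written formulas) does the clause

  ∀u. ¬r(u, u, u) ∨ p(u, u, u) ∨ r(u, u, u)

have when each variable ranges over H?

1

Ground terms of depth ≤ 1:
  With no function symbols every ground term is a constant, so there is exactly 1 ground term at every depth bound.
  N_0 = 1
  N_1 = 1
So there is exactly 1 ground term available for substitution.
There is 1 variable to instantiate (u),  occurring in at least one literal, so different choices give different ground instances.
Number of ground instances = 1.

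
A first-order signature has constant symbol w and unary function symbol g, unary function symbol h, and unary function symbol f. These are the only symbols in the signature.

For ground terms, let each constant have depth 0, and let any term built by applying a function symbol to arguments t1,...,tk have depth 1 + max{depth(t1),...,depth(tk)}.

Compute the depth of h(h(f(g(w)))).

4

depth(g(w)) = 1 + depth(w) = 1 + 0 = 1
depth(f(g(w))) = 1 + depth(g(w)) = 1 + 1 = 2
depth(h(f(g(w)))) = 1 + depth(f(g(w))) = 1 + 2 = 3
depth(h(h(f(g(w))))) = 1 + depth(h(f(g(w)))) = 1 + 3 = 4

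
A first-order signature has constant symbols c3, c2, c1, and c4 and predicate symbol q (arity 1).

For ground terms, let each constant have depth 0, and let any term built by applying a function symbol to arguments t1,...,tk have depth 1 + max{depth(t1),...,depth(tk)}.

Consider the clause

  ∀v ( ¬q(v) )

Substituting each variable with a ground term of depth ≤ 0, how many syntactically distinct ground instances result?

4

Ground terms of depth ≤ 0:
  With no function symbols every ground term is a constant, so there are exactly 4 ground terms at every depth bound.
  N_0 = 4
  Explicitly: c3, c2, c1, c4.
So there are 4 ground terms available for substitution.
The body mentions the single quantified variable v; since ground terms form a free algebra, no two substitutions collapse to the same formula.
Number of ground instances = 4.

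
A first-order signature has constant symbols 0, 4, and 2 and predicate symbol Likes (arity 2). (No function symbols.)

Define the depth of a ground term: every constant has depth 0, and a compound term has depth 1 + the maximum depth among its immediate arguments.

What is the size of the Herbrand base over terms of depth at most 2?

First count ground terms of depth ≤ 2.
With no function symbols every ground term is a constant, so there are exactly 3 ground terms at every depth bound.
N_0 = 3
N_1 = 3
N_2 = 3
Explicitly: 0, 4, 2.
So |H| = 3.
Each predicate of arity r yields |H|^r ground atoms (one per choice of an r-tuple from H):
  Likes: 3^2 = 9
Total ground atoms: 9.

9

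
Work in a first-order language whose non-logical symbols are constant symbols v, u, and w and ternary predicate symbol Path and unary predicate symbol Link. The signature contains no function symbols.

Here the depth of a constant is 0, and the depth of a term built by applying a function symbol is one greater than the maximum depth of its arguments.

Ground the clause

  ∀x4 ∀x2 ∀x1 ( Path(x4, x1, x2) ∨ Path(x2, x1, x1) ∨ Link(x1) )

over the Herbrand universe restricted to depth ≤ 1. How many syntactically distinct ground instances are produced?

Ground terms of depth ≤ 1:
  With no function symbols every ground term is a constant, so there are exactly 3 ground terms at every depth bound.
  N_0 = 3
  N_1 = 3
  Explicitly: v, u, w.
So there are 3 ground terms available for substitution.
The body mentions every one of the 3 quantified variables; since ground terms form a free algebra, no two substitutions collapse to the same formula.
Number of ground instances = 3^3 = 27.

27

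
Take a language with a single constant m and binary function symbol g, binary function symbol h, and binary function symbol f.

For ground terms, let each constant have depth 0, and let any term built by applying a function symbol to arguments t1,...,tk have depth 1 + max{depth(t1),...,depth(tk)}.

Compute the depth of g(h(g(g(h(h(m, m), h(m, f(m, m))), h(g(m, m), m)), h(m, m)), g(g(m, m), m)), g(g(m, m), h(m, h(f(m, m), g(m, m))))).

7

depth(h(m, m)) = 1 + max(0, 0) = 1
depth(f(m, m)) = 1 + max(0, 0) = 1
depth(h(m, f(m, m))) = 1 + max(0, 1) = 2
depth(h(h(m, m), h(m, f(m, m)))) = 1 + max(1, 2) = 3
depth(g(m, m)) = 1 + max(0, 0) = 1
depth(h(g(m, m), m)) = 1 + max(1, 0) = 2
depth(g(h(h(m, m), h(m, f(m, m))), h(g(m, m), m))) = 1 + max(3, 2) = 4
depth(g(g(h(h(m, m), h(m, f(m, m))), h(g(m, m), m)), h(m, m))) = 1 + max(4, 1) = 5
depth(g(g(m, m), m)) = 1 + max(1, 0) = 2
depth(h(g(g(h(h(m, m), h(m, f(m, m))), h(g(m, m), m)), h(m, m)), g(g(m, m), m))) = 1 + max(5, 2) = 6
depth(h(f(m, m), g(m, m))) = 1 + max(1, 1) = 2
depth(h(m, h(f(m, m), g(m, m)))) = 1 + max(0, 2) = 3
depth(g(g(m, m), h(m, h(f(m, m), g(m, m))))) = 1 + max(1, 3) = 4
depth(g(h(g(g(h(h(m, m), h(m, f(m, m))), h(g(m, m), m)), h(m, m)), g(g(m, m), m)), g(g(m, m), h(m, h(f(m, m), g(m, m)))))) = 1 + max(6, 4) = 7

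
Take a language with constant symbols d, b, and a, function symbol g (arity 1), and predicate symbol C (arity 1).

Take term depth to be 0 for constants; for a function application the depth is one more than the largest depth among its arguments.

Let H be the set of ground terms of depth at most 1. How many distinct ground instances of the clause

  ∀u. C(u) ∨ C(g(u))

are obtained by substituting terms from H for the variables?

Ground terms of depth ≤ 1:
  Count level by level. With function symbols g/1, the terms of depth ≤ k are the 3 constants together with each function applied to depth-≤(k−1) tuples, so N_k = 3 + N_{k-1}.
  N_0 = 3
  N_1 = 3 + 3 = 6
  Explicitly: d, b, a, g(d), g(b), g(a).
So there are 6 ground terms available for substitution.
The body mentions the single quantified variable u; since ground terms form a free algebra, no two substitutions collapse to the same formula.
Number of ground instances = 6.

6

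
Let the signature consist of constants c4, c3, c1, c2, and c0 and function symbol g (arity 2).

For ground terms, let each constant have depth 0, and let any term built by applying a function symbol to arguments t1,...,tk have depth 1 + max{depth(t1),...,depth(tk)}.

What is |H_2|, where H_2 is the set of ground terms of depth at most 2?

Let N_k = |{terms of depth ≤ k}|. Then N_0 = 5 and N_k = 5 + N_{k-1}^2 for k ≥ 1 (one summand per function symbol, arity giving the exponent).
N_0 = 5
N_1 = 5 + 5^2 = 30
N_2 = 5 + 30^2 = 905

905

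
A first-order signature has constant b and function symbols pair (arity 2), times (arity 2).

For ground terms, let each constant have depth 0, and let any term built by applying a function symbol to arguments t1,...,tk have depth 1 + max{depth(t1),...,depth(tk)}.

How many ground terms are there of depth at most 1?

3

Write N_k for the number of ground terms of depth ≤ k. A term of depth ≤ k is either a constant or a function symbol applied to arguments of depth ≤ k−1, so N_k = 1 + N_{k-1}^2 + N_{k-1}^2.
N_0 = 1
N_1 = 1 + 1^2 + 1^2 = 3
Explicitly: b, pair(b, b), times(b, b).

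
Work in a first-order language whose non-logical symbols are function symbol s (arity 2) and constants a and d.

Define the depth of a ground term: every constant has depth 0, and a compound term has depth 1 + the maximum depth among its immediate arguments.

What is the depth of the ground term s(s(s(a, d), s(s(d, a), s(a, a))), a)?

depth(s(a, d)) = 1 + max(0, 0) = 1
depth(s(d, a)) = 1 + max(0, 0) = 1
depth(s(a, a)) = 1 + max(0, 0) = 1
depth(s(s(d, a), s(a, a))) = 1 + max(1, 1) = 2
depth(s(s(a, d), s(s(d, a), s(a, a)))) = 1 + max(1, 2) = 3
depth(s(s(s(a, d), s(s(d, a), s(a, a))), a)) = 1 + max(3, 0) = 4

4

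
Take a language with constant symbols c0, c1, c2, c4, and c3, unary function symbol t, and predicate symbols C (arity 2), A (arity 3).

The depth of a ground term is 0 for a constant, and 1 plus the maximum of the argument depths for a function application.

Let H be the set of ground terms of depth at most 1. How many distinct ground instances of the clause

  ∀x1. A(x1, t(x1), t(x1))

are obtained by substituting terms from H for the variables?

10

Ground terms of depth ≤ 1:
  If N_k denotes the number of depth-≤k ground terms, the 5 constants give N_0 = 5, and each function symbol of arity r contributes N_{k-1}^r new terms at level k: N_k = 5 + N_{k-1}.
  N_0 = 5
  N_1 = 5 + 5 = 10
So there are 10 ground terms available for substitution.
The clause has 1 distinct variable (x1), which appears in the body. In the free term algebra distinct substitutions yield syntactically distinct ground instances.
Number of ground instances = 10.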